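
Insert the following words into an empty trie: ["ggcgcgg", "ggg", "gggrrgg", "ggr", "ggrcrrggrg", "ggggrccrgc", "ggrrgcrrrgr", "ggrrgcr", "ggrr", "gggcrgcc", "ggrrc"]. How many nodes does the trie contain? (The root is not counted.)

Insert word by word; a character creates a node only if that edge doesn't already exist:
  "ggcgcgg" → 7 new (g, g, c, g, c, g, g)
  "ggg" → prefix "gg" already present; 1 new (g)
  "gggrrgg" → prefix "ggg" already present; 4 new (r, r, g, g)
  "ggr" → prefix "gg" already present; 1 new (r)
  "ggrcrrggrg" → prefix "ggr" already present; 7 new (c, r, r, g, g, r, g)
  "ggggrccrgc" → prefix "ggg" already present; 7 new (g, r, c, c, r, g, c)
  "ggrrgcrrrgr" → prefix "ggr" already present; 8 new (r, g, c, r, r, r, g, r)
  "ggrrgcr" → prefix "ggrrgcr" already present; 0 new (none)
  "ggrr" → prefix "ggrr" already present; 0 new (none)
  "gggcrgcc" → prefix "ggg" already present; 5 new (c, r, g, c, c)
  "ggrrc" → prefix "ggrr" already present; 1 new (c)
Total nodes = 7 + 1 + 4 + 1 + 7 + 7 + 8 + 0 + 0 + 5 + 1 = 41

41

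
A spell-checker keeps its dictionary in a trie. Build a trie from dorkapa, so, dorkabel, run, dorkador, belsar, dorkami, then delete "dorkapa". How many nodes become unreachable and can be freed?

2

After clearing the end-marker at "dorkapa", prune upward until reaching a node still needed by another word.
The suffix "pa" (2 nodes) is used only by "dorkapa"; the node for "dorka" still has the child "b", so pruning stops there.
Nodes removed: 2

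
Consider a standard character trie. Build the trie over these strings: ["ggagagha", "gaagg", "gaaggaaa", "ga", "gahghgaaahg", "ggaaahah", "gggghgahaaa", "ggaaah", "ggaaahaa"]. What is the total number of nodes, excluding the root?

39

Count nodes per top-level branch (shared prefixes stored once):
  'g'-branch (ga, gaagg, gaaggaaa, gahghgaaahg, ggaaah, ggaaahaa, ggaaahah, ggagagha, gggghgahaaa): 39 nodes
Sum: 39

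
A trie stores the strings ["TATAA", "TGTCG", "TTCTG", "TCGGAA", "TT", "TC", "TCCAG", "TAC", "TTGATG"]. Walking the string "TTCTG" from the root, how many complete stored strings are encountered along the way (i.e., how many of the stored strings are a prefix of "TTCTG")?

2

Check each prefix of "TTCTG" against the stored set — each match is an end-marker on the path.
Prefixes of the query that are stored words: "TT", "TTCTG"
Count: 2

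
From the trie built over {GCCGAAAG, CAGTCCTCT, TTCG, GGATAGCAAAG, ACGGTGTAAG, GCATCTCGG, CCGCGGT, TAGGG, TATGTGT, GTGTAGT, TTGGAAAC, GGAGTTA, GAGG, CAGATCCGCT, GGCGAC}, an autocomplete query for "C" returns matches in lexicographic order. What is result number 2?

Filter for "C…" and sort: "CAGATCCGCT", "CAGTCCTCT", "CCGCGGT"
The 2nd is CAGTCCTCT.

CAGTCCTCT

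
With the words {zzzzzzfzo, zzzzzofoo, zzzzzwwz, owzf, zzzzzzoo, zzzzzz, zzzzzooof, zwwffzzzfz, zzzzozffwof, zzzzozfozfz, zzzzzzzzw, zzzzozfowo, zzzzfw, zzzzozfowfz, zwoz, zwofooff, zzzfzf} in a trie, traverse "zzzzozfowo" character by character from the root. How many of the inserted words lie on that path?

1

Walk "zzzzozfowo" from the root; an end-of-word marker is hit whenever a stored word is a prefix of "zzzzozfowo".
Prefixes of the query that are stored words: "zzzzozfowo"
Count: 1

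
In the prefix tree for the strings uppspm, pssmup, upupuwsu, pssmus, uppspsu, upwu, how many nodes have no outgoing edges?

6

A leaf is a node with no children — equivalently, the end of a word that is not a proper prefix of any other stored word.
Those words: "pssmup", "pssmus", "uppspm", "uppspsu", "upupuwsu", "upwu"
Leaf count: 6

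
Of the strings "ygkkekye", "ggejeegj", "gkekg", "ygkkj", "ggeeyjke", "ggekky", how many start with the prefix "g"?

4

Walk to "g"; the words in its subtree are exactly those with that prefix.
Words under "g": ggeeyjke, ggejeegj, ggekky, gkekg
Count: 4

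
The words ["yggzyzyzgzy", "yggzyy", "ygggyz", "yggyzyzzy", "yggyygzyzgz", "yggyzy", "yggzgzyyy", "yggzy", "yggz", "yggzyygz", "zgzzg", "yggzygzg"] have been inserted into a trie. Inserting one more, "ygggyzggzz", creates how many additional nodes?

4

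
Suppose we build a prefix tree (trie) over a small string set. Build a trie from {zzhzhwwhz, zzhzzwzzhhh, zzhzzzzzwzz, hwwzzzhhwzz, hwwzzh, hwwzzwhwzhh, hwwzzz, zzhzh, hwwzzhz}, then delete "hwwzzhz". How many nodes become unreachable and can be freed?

1

A node on "hwwzzhz"'s path can go only if nothing else ends at it or branches off below it.
The suffix "z" (1 node) is used only by "hwwzzhz"; "hwwzzh" is itself a stored word, so pruning stops there.
Nodes removed: 1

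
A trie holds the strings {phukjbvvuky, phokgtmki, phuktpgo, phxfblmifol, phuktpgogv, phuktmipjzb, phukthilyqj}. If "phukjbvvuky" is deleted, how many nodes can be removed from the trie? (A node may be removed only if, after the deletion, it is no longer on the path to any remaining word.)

7

Walk "phukjbvvuky" from the leaf back toward the root, removing each node that no remaining word uses.
The suffix "jbvvuky" (7 nodes) is used only by "phukjbvvuky"; the node for "phuk" still has the child "t", so pruning stops there.
Nodes removed: 7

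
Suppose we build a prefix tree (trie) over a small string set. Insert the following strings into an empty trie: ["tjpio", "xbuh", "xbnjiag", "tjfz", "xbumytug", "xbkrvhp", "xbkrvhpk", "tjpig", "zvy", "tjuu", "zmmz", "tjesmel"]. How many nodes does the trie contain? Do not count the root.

41

For each word, the new-node count is its length minus the longest prefix already in the trie:
  "tjpio" → 5 new (t, j, p, i, o)
  "xbuh" → 4 new (x, b, u, h)
  "xbnjiag" → prefix "xb" already present; 5 new (n, j, i, a, g)
  "tjfz" → prefix "tj" already present; 2 new (f, z)
  "xbumytug" → prefix "xbu" already present; 5 new (m, y, t, u, g)
  "xbkrvhp" → prefix "xb" already present; 5 new (k, r, v, h, p)
  "xbkrvhpk" → prefix "xbkrvhp" already present; 1 new (k)
  "tjpig" → prefix "tjpi" already present; 1 new (g)
  "zvy" → 3 new (z, v, y)
  "tjuu" → prefix "tj" already present; 2 new (u, u)
  "zmmz" → prefix "z" already present; 3 new (m, m, z)
  "tjesmel" → prefix "tj" already present; 5 new (e, s, m, e, l)
Total nodes = 5 + 4 + 5 + 2 + 5 + 5 + 1 + 1 + 3 + 2 + 3 + 5 = 41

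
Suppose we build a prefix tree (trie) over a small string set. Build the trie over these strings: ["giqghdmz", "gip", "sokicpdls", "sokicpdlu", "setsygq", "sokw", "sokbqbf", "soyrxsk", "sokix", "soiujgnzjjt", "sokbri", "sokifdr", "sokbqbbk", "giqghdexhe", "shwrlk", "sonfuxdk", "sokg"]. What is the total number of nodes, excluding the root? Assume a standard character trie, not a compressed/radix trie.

68

Count nodes per top-level branch (shared prefixes stored once):
  'g'-branch (gip, giqghdexhe, giqghdmz): 13 nodes
  's'-branch (setsygq, shwrlk, soiujgnzjjt, sokbqbbk, sokbqbf, sokbri, sokg, sokicpdls, sokicpdlu, sokifdr, sokix, sokw, sonfuxdk, soyrxsk): 55 nodes
Sum: 68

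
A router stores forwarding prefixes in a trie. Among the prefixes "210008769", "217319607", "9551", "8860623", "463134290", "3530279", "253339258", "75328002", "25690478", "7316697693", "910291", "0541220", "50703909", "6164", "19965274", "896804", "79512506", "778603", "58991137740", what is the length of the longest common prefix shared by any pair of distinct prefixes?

Look for the deepest trie node that still has at least two words in its subtree.
e.g. "210008769" and "217319607" share the prefix "21" of length 2; no pair shares a longer one.
Longest shared-prefix length: 2

2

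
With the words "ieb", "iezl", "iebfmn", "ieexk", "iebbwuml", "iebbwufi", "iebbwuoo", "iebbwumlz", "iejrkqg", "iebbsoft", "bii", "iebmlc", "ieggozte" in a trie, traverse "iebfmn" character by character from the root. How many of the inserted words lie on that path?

2

Check each prefix of "iebfmn" against the stored set — each match is an end-marker on the path.
Prefixes of the query that are stored words: "ieb", "iebfmn"
Count: 2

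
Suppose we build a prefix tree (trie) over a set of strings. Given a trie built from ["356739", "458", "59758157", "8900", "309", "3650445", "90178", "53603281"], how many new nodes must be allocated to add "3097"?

"309" is already a path in the trie; the remaining "7" must be added.
So 4 − 3 = 1 new nodes.

1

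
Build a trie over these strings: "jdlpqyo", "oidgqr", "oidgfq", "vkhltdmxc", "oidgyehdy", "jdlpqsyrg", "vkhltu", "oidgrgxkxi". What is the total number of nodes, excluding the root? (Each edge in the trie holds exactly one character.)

Count nodes per top-level branch (shared prefixes stored once):
  'j'-branch (jdlpqsyrg, jdlpqyo): 11 nodes
  'o'-branch (oidgfq, oidgqr, oidgrgxkxi, oidgyehdy): 19 nodes
  'v'-branch (vkhltdmxc, vkhltu): 10 nodes
Sum: 40

40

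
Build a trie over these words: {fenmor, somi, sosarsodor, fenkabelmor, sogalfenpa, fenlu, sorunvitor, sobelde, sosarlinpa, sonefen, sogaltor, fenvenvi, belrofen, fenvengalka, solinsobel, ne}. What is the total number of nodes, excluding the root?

90

Insert word by word; a character creates a node only if that edge doesn't already exist:
  "fenmor" → 6 new (f, e, n, m, o, r)
  "somi" → 4 new (s, o, m, i)
  "sosarsodor" → prefix "so" already present; 8 new (s, a, r, s, o, d, o, r)
  "fenkabelmor" → prefix "fen" already present; 8 new (k, a, b, e, l, m, o, r)
  "sogalfenpa" → prefix "so" already present; 8 new (g, a, l, f, e, n, p, a)
  "fenlu" → prefix "fen" already present; 2 new (l, u)
  "sorunvitor" → prefix "so" already present; 8 new (r, u, n, v, i, t, o, r)
  "sobelde" → prefix "so" already present; 5 new (b, e, l, d, e)
  "sosarlinpa" → prefix "sosar" already present; 5 new (l, i, n, p, a)
  "sonefen" → prefix "so" already present; 5 new (n, e, f, e, n)
  "sogaltor" → prefix "sogal" already present; 3 new (t, o, r)
  "fenvenvi" → prefix "fen" already present; 5 new (v, e, n, v, i)
  "belrofen" → 8 new (b, e, l, r, o, f, e, n)
  "fenvengalka" → prefix "fenven" already present; 5 new (g, a, l, k, a)
  "solinsobel" → prefix "so" already present; 8 new (l, i, n, s, o, b, e, l)
  "ne" → 2 new (n, e)
Total nodes = 6 + 4 + 8 + 8 + 8 + 2 + 8 + 5 + 5 + 5 + 3 + 5 + 8 + 5 + 8 + 2 = 90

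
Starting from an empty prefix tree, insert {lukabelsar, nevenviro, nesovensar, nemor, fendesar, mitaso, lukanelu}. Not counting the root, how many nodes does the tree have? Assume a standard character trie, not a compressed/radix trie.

Insert word by word; a character creates a node only if that edge doesn't already exist:
  "lukabelsar" → 10 new (l, u, k, a, b, e, l, s, a, r)
  "nevenviro" → 9 new (n, e, v, e, n, v, i, r, o)
  "nesovensar" → prefix "ne" already present; 8 new (s, o, v, e, n, s, a, r)
  "nemor" → prefix "ne" already present; 3 new (m, o, r)
  "fendesar" → 8 new (f, e, n, d, e, s, a, r)
  "mitaso" → 6 new (m, i, t, a, s, o)
  "lukanelu" → prefix "luka" already present; 4 new (n, e, l, u)
Total nodes = 10 + 9 + 8 + 3 + 8 + 6 + 4 = 48

48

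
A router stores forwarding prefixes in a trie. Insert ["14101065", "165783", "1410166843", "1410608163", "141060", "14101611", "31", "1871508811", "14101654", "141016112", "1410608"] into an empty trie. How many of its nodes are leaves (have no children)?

Leaves are exactly the stored words that no other stored word extends.
Those words: "14101065", "141016112", "14101654", "1410166843", "1410608163", "165783", "1871508811", "31"
Leaf count: 8

8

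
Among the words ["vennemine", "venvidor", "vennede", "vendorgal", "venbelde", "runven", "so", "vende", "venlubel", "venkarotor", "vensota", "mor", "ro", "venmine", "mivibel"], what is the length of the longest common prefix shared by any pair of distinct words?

The deepest shared node is where two words last agree before diverging.
"vennede" and "vennemine" agree on "venne" (5 characters) before diverging; nothing deeper is shared.
Longest shared-prefix length: 5

5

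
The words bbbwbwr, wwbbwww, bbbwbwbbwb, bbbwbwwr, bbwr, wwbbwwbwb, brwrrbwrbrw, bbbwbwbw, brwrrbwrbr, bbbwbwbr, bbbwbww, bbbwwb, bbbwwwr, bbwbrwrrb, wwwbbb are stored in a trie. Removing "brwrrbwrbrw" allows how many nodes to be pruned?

A node on "brwrrbwrbrw"'s path can go only if nothing else ends at it or branches off below it.
The suffix "w" (1 node) is used only by "brwrrbwrbrw"; "brwrrbwrbr" is itself a stored word, so pruning stops there.
Nodes removed: 1

1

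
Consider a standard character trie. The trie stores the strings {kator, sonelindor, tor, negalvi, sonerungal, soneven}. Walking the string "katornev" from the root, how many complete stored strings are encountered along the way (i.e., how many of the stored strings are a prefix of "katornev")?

1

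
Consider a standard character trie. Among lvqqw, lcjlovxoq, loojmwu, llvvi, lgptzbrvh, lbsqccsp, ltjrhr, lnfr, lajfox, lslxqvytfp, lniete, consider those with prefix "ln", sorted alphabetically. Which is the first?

lnfr

Words with prefix "ln", in lexicographic order: "lnfr", "lniete"
Position 1: lnfr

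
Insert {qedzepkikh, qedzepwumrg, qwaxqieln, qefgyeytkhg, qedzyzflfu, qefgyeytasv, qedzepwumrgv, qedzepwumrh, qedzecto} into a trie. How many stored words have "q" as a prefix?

9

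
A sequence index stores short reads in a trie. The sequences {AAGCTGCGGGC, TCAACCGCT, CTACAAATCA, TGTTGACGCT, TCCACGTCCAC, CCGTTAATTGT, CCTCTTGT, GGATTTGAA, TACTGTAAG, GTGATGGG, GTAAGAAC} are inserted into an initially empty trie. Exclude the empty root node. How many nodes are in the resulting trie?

94

For each word, the new-node count is its length minus the longest prefix already in the trie:
  "AAGCTGCGGGC" → 11 new (A, A, G, C, T, G, C, G, G, G, C)
  "TCAACCGCT" → 9 new (T, C, A, A, C, C, G, C, T)
  "CTACAAATCA" → 10 new (C, T, A, C, A, A, A, T, C, A)
  "TGTTGACGCT" → prefix "T" already present; 9 new (G, T, T, G, A, C, G, C, T)
  "TCCACGTCCAC" → prefix "TC" already present; 9 new (C, A, C, G, T, C, C, A, C)
  "CCGTTAATTGT" → prefix "C" already present; 10 new (C, G, T, T, A, A, T, T, G, T)
  "CCTCTTGT" → prefix "CC" already present; 6 new (T, C, T, T, G, T)
  "GGATTTGAA" → 9 new (G, G, A, T, T, T, G, A, A)
  "TACTGTAAG" → prefix "T" already present; 8 new (A, C, T, G, T, A, A, G)
  "GTGATGGG" → prefix "G" already present; 7 new (T, G, A, T, G, G, G)
  "GTAAGAAC" → prefix "GT" already present; 6 new (A, A, G, A, A, C)
Total nodes = 11 + 9 + 10 + 9 + 9 + 10 + 6 + 9 + 8 + 7 + 6 = 94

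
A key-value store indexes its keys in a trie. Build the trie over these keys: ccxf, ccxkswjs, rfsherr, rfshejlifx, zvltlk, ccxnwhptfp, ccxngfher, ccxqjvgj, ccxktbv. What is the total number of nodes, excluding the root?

47

Count nodes per top-level branch (shared prefixes stored once):
  'c'-branch (ccxf, ccxkswjs, ccxktbv, ccxngfher, ccxnwhptfp, ccxqjvgj): 29 nodes
  'r'-branch (rfshejlifx, rfsherr): 12 nodes
  'z'-branch (zvltlk): 6 nodes
Sum: 47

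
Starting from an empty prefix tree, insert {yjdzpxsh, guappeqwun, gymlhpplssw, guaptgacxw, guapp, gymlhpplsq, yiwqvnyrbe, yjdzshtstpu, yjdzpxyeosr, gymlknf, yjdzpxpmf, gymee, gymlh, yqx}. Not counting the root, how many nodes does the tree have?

For each word, the new-node count is its length minus the longest prefix already in the trie:
  "yjdzpxsh" → 8 new (y, j, d, z, p, x, s, h)
  "guappeqwun" → 10 new (g, u, a, p, p, e, q, w, u, n)
  "gymlhpplssw" → prefix "g" already present; 10 new (y, m, l, h, p, p, l, s, s, w)
  "guaptgacxw" → prefix "guap" already present; 6 new (t, g, a, c, x, w)
  "guapp" → prefix "guapp" already present; 0 new (none)
  "gymlhpplsq" → prefix "gymlhppls" already present; 1 new (q)
  "yiwqvnyrbe" → prefix "y" already present; 9 new (i, w, q, v, n, y, r, b, e)
  "yjdzshtstpu" → prefix "yjdz" already present; 7 new (s, h, t, s, t, p, u)
  "yjdzpxyeosr" → prefix "yjdzpx" already present; 5 new (y, e, o, s, r)
  "gymlknf" → prefix "gyml" already present; 3 new (k, n, f)
  "yjdzpxpmf" → prefix "yjdzpx" already present; 3 new (p, m, f)
  "gymee" → prefix "gym" already present; 2 new (e, e)
  "gymlh" → prefix "gymlh" already present; 0 new (none)
  "yqx" → prefix "y" already present; 2 new (q, x)
Total nodes = 8 + 10 + 10 + 6 + 0 + 1 + 9 + 7 + 5 + 3 + 3 + 2 + 0 + 2 = 66

66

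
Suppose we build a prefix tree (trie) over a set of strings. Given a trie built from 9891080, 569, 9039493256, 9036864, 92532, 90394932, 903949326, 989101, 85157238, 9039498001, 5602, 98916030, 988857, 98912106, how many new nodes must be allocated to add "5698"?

The longest prefix of "5698" already in the trie is "569" (length 3).
New nodes needed: |"5698"| − 3 = 4 − 3 = 1.

1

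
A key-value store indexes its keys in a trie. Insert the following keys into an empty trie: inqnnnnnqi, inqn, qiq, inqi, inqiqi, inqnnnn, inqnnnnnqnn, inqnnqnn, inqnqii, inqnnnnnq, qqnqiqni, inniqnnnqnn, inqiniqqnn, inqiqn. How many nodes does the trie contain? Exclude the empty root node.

Insert word by word; a character creates a node only if that edge doesn't already exist:
  "inqnnnnnqi" → 10 new (i, n, q, n, n, n, n, n, q, i)
  "inqn" → prefix "inqn" already present; 0 new (none)
  "qiq" → 3 new (q, i, q)
  "inqi" → prefix "inq" already present; 1 new (i)
  "inqiqi" → prefix "inqi" already present; 2 new (q, i)
  "inqnnnn" → prefix "inqnnnn" already present; 0 new (none)
  "inqnnnnnqnn" → prefix "inqnnnnnq" already present; 2 new (n, n)
  "inqnnqnn" → prefix "inqnn" already present; 3 new (q, n, n)
  "inqnqii" → prefix "inqn" already present; 3 new (q, i, i)
  "inqnnnnnq" → prefix "inqnnnnnq" already present; 0 new (none)
  "qqnqiqni" → prefix "q" already present; 7 new (q, n, q, i, q, n, i)
  "inniqnnnqnn" → prefix "in" already present; 9 new (n, i, q, n, n, n, q, n, n)
  "inqiniqqnn" → prefix "inqi" already present; 6 new (n, i, q, q, n, n)
  "inqiqn" → prefix "inqiq" already present; 1 new (n)
Total nodes = 10 + 0 + 3 + 1 + 2 + 0 + 2 + 3 + 3 + 0 + 7 + 9 + 6 + 1 = 47

47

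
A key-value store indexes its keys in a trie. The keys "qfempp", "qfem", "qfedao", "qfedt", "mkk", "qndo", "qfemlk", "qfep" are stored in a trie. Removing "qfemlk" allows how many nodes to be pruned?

A node on "qfemlk"'s path can go only if nothing else ends at it or branches off below it.
The suffix "lk" (2 nodes) is used only by "qfemlk"; the node for "qfem" still has the child "p", so pruning stops there.
Nodes removed: 2

2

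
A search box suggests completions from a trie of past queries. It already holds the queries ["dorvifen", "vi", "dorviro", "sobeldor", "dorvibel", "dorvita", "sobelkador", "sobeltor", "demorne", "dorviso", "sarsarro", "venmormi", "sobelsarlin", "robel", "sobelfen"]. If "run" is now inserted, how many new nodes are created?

2

"r" is already a path in the trie; the remaining "un" must be added.
So 3 − 1 = 2 new nodes.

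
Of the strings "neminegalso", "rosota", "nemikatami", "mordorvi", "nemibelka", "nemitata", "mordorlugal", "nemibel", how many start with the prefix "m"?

Filter for entries beginning with "m":
Words under "m": mordorlugal, mordorvi
Count: 2

2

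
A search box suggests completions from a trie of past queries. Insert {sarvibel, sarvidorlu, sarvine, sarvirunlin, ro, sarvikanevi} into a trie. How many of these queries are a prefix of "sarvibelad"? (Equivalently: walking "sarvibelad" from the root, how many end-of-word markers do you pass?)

Walk "sarvibelad" from the root; an end-of-word marker is hit whenever a stored word is a prefix of "sarvibelad".
Prefixes of the query that are stored words: "sarvibel"
Count: 1

1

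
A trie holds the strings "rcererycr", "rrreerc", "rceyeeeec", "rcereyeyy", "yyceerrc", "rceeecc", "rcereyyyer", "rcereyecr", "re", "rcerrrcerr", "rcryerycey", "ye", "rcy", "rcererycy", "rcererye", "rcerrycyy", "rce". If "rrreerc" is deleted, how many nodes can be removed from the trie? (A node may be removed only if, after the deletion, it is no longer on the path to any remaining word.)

6

A node on "rrreerc"'s path can go only if nothing else ends at it or branches off below it.
The suffix "rreerc" (6 nodes) is used only by "rrreerc"; the node for "r" still has the child "c", so pruning stops there.
Nodes removed: 6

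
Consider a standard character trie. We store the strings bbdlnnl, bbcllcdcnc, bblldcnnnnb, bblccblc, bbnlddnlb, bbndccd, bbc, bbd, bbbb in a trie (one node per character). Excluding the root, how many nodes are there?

42

Trace insertions, counting only characters that open a new branch:
  "bbdlnnl" → 7 new (b, b, d, l, n, n, l)
  "bbcllcdcnc" → prefix "bb" already present; 8 new (c, l, l, c, d, c, n, c)
  "bblldcnnnnb" → prefix "bb" already present; 9 new (l, l, d, c, n, n, n, n, b)
  "bblccblc" → prefix "bbl" already present; 5 new (c, c, b, l, c)
  "bbnlddnlb" → prefix "bb" already present; 7 new (n, l, d, d, n, l, b)
  "bbndccd" → prefix "bbn" already present; 4 new (d, c, c, d)
  "bbc" → prefix "bbc" already present; 0 new (none)
  "bbd" → prefix "bbd" already present; 0 new (none)
  "bbbb" → prefix "bb" already present; 2 new (b, b)
Total nodes = 7 + 8 + 9 + 5 + 7 + 4 + 0 + 0 + 2 = 42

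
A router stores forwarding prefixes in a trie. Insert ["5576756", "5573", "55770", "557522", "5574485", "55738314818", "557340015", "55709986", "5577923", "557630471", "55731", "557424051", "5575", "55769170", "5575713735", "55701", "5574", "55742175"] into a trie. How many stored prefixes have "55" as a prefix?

18

Walk to "55"; the words in its subtree are exactly those with that prefix.
Words under "55": 55701, 55709986, 5573, 55731, 557340015, 55738314818, 5574, 55742175, 557424051, 5574485, 5575, 557522, 5575713735, 557630471, 5576756, 55769170, 55770, 5577923
Count: 18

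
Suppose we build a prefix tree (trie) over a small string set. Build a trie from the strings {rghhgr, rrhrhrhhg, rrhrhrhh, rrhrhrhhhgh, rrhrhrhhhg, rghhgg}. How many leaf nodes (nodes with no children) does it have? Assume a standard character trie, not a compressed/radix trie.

4

A leaf is a node with no children — equivalently, the end of a word that is not a proper prefix of any other stored word.
Those words: "rghhgg", "rghhgr", "rrhrhrhhg", "rrhrhrhhhgh"
Leaf count: 4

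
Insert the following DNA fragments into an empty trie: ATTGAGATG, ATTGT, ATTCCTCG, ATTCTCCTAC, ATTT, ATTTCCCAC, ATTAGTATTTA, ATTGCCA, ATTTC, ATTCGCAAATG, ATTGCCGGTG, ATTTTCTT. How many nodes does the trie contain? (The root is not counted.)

Insert word by word; a character creates a node only if that edge doesn't already exist:
  "ATTGAGATG" → 9 new (A, T, T, G, A, G, A, T, G)
  "ATTGT" → prefix "ATTG" already present; 1 new (T)
  "ATTCCTCG" → prefix "ATT" already present; 5 new (C, C, T, C, G)
  "ATTCTCCTAC" → prefix "ATTC" already present; 6 new (T, C, C, T, A, C)
  "ATTT" → prefix "ATT" already present; 1 new (T)
  "ATTTCCCAC" → prefix "ATTT" already present; 5 new (C, C, C, A, C)
  "ATTAGTATTTA" → prefix "ATT" already present; 8 new (A, G, T, A, T, T, T, A)
  "ATTGCCA" → prefix "ATTG" already present; 3 new (C, C, A)
  "ATTTC" → prefix "ATTTC" already present; 0 new (none)
  "ATTCGCAAATG" → prefix "ATTC" already present; 7 new (G, C, A, A, A, T, G)
  "ATTGCCGGTG" → prefix "ATTGCC" already present; 4 new (G, G, T, G)
  "ATTTTCTT" → prefix "ATTT" already present; 4 new (T, C, T, T)
Total nodes = 9 + 1 + 5 + 6 + 1 + 5 + 8 + 3 + 0 + 7 + 4 + 4 = 53

53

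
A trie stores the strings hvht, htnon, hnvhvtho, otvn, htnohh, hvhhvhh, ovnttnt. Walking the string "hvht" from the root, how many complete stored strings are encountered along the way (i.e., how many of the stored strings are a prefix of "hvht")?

Traverse "hvht" character by character; count nodes along the way that are marked as word ends.
Prefixes of the query that are stored words: "hvht"
Count: 1

1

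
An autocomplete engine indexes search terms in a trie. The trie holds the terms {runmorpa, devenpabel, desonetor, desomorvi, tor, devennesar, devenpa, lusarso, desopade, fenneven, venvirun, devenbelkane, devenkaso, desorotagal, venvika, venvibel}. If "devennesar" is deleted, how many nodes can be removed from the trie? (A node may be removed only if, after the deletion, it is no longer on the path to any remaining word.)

After clearing the end-marker at "devennesar", prune upward until reaching a node still needed by another word.
The suffix "nesar" (5 nodes) is used only by "devennesar"; the node for "deven" still has the child "p", so pruning stops there.
Nodes removed: 5

5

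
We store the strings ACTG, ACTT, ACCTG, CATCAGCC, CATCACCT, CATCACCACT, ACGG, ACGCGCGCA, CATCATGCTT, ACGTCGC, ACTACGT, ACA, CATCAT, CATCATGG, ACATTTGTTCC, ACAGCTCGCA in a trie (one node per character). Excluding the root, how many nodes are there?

Count nodes per top-level branch (shared prefixes stored once):
  'A'-branch (ACA, ACAGCTCGCA, ACATTTGTTCC, ACCTG, ACGCGCGCA, ACGG, ACGTCGC, ACTACGT, ACTG, ACTT): 40 nodes
  'C'-branch (CATCACCACT, CATCACCT, CATCAGCC, CATCAT, CATCATGCTT, CATCATGG): 20 nodes
Sum: 60

60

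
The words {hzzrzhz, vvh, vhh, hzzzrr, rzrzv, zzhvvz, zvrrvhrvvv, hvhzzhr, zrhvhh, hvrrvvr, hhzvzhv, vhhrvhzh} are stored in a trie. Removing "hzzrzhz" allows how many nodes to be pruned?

4

A node on "hzzrzhz"'s path can go only if nothing else ends at it or branches off below it.
The suffix "rzhz" (4 nodes) is used only by "hzzrzhz"; the node for "hzz" still has the child "z", so pruning stops there.
Nodes removed: 4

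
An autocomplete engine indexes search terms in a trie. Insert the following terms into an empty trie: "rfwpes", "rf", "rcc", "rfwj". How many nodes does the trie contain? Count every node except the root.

Insert word by word; a character creates a node only if that edge doesn't already exist:
  "rfwpes" → 6 new (r, f, w, p, e, s)
  "rf" → prefix "rf" already present; 0 new (none)
  "rcc" → prefix "r" already present; 2 new (c, c)
  "rfwj" → prefix "rfw" already present; 1 new (j)
Total nodes = 6 + 0 + 2 + 1 = 9

9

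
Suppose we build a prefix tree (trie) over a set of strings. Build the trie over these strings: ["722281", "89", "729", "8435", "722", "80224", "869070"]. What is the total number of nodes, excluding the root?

Count nodes per top-level branch (shared prefixes stored once):
  '7'-branch (722, 722281, 729): 7 nodes
  '8'-branch (80224, 8435, 869070, 89): 14 nodes
Sum: 21

21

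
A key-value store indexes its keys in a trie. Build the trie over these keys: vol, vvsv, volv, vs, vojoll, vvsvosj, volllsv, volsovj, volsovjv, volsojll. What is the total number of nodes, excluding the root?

Trie structure (* marks end of a word):
(root)
└─ v
   ├─ o
   │  ├─ j
   │  │  └─ o
   │  │     └─ l
   │  │        └─ l *
   │  └─ l *
   │     ├─ l
   │     │  └─ l
   │     │     └─ s
   │     │        └─ v *
   │     ├─ s
   │     │  └─ o
   │     │     ├─ j
   │     │     │  └─ l
   │     │     │     └─ l *
   │     │     └─ v
   │     │        └─ j *
   │     │           └─ v *
   │     └─ v *
   ├─ s *
   └─ v
      └─ s
         └─ v *
            └─ o
               └─ s
                  └─ j *
Counting every labelled node above: 27.

27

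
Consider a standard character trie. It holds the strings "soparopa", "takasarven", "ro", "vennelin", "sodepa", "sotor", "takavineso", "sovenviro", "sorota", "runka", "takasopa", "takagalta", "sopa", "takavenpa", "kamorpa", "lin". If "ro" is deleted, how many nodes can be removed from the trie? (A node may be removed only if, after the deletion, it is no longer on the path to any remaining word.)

1

Walk "ro" from the leaf back toward the root, removing each node that no remaining word uses.
The suffix "o" (1 node) is used only by "ro"; the node for "r" still has the child "u", so pruning stops there.
Nodes removed: 1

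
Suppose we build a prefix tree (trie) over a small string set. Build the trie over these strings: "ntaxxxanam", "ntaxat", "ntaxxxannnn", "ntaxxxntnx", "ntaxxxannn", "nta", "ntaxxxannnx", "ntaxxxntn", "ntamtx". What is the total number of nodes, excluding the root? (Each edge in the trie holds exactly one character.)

23

Trace insertions, counting only characters that open a new branch:
  "ntaxxxanam" → 10 new (n, t, a, x, x, x, a, n, a, m)
  "ntaxat" → prefix "ntax" already present; 2 new (a, t)
  "ntaxxxannnn" → prefix "ntaxxxan" already present; 3 new (n, n, n)
  "ntaxxxntnx" → prefix "ntaxxx" already present; 4 new (n, t, n, x)
  "ntaxxxannn" → prefix "ntaxxxannn" already present; 0 new (none)
  "nta" → prefix "nta" already present; 0 new (none)
  "ntaxxxannnx" → prefix "ntaxxxannn" already present; 1 new (x)
  "ntaxxxntn" → prefix "ntaxxxntn" already present; 0 new (none)
  "ntamtx" → prefix "nta" already present; 3 new (m, t, x)
Total nodes = 10 + 2 + 3 + 4 + 0 + 0 + 1 + 0 + 3 = 23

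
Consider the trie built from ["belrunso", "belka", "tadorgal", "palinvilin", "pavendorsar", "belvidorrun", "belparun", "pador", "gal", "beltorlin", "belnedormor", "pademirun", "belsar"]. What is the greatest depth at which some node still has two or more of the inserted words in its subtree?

Equivalently: take the maximum, over all pairs, of their longest common prefix length.
"belka" and "belnedormor" agree on "bel" (3 characters) before diverging; nothing deeper is shared.
Longest shared-prefix length: 3

3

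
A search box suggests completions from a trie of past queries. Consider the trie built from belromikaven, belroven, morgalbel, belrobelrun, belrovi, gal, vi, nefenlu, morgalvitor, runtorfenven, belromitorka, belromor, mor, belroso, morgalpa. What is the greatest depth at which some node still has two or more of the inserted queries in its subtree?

7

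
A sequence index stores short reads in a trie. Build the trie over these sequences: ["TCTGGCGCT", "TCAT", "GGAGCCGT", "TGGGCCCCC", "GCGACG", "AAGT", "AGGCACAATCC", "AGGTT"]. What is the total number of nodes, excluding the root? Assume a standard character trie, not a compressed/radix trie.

Trace insertions, counting only characters that open a new branch:
  "TCTGGCGCT" → 9 new (T, C, T, G, G, C, G, C, T)
  "TCAT" → prefix "TC" already present; 2 new (A, T)
  "GGAGCCGT" → 8 new (G, G, A, G, C, C, G, T)
  "TGGGCCCCC" → prefix "T" already present; 8 new (G, G, G, C, C, C, C, C)
  "GCGACG" → prefix "G" already present; 5 new (C, G, A, C, G)
  "AAGT" → 4 new (A, A, G, T)
  "AGGCACAATCC" → prefix "A" already present; 10 new (G, G, C, A, C, A, A, T, C, C)
  "AGGTT" → prefix "AGG" already present; 2 new (T, T)
Total nodes = 9 + 2 + 8 + 8 + 5 + 4 + 10 + 2 = 48

48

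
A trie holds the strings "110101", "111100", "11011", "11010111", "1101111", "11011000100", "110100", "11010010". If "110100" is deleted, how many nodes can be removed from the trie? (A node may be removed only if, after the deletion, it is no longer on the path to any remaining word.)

A node on "110100"'s path can go only if nothing else ends at it or branches off below it.
Every node on "110100" is still needed (e.g. by "11010010"), so nothing is freed.
Nodes removed: 0

0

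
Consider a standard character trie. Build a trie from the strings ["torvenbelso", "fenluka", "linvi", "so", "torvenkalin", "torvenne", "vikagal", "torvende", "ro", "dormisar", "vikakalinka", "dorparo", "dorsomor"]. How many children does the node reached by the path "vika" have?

2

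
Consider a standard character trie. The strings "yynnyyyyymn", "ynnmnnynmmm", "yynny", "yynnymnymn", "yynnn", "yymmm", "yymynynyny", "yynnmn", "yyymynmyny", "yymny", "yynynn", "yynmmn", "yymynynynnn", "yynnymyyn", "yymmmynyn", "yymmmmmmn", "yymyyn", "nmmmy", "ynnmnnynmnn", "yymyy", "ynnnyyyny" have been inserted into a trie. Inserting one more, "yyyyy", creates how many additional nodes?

The longest prefix of "yyyyy" already in the trie is "yyy" (length 3).
So 5 − 3 = 2 new nodes.

2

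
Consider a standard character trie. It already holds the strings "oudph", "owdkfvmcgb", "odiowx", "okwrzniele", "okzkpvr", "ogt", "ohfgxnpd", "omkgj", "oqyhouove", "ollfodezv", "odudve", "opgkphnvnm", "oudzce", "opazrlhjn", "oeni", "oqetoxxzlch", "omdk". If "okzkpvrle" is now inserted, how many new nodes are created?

"okzkpvr" is already a path in the trie; the remaining "le" must be added.
Each of the 2 remaining characters creates one node.

2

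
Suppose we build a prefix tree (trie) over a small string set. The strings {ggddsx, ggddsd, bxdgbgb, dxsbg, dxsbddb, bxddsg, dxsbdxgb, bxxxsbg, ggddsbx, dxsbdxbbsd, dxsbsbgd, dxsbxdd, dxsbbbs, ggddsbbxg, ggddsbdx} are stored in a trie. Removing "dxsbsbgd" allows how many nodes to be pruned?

After clearing the end-marker at "dxsbsbgd", prune upward until reaching a node still needed by another word.
The suffix "sbgd" (4 nodes) is used only by "dxsbsbgd"; the node for "dxsb" still has the child "g", so pruning stops there.
Nodes removed: 4

4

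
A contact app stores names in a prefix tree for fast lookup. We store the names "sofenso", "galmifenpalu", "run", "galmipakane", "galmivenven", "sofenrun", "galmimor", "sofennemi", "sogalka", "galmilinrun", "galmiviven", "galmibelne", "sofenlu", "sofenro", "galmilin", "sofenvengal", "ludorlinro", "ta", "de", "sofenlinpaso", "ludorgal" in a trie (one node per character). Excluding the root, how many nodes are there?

96

Insert word by word; a character creates a node only if that edge doesn't already exist:
  "sofenso" → 7 new (s, o, f, e, n, s, o)
  "galmifenpalu" → 12 new (g, a, l, m, i, f, e, n, p, a, l, u)
  "run" → 3 new (r, u, n)
  "galmipakane" → prefix "galmi" already present; 6 new (p, a, k, a, n, e)
  "galmivenven" → prefix "galmi" already present; 6 new (v, e, n, v, e, n)
  "sofenrun" → prefix "sofen" already present; 3 new (r, u, n)
  "galmimor" → prefix "galmi" already present; 3 new (m, o, r)
  "sofennemi" → prefix "sofen" already present; 4 new (n, e, m, i)
  "sogalka" → prefix "so" already present; 5 new (g, a, l, k, a)
  "galmilinrun" → prefix "galmi" already present; 6 new (l, i, n, r, u, n)
  "galmiviven" → prefix "galmiv" already present; 4 new (i, v, e, n)
  "galmibelne" → prefix "galmi" already present; 5 new (b, e, l, n, e)
  "sofenlu" → prefix "sofen" already present; 2 new (l, u)
  "sofenro" → prefix "sofenr" already present; 1 new (o)
  "galmilin" → prefix "galmilin" already present; 0 new (none)
  "sofenvengal" → prefix "sofen" already present; 6 new (v, e, n, g, a, l)
  "ludorlinro" → 10 new (l, u, d, o, r, l, i, n, r, o)
  "ta" → 2 new (t, a)
  "de" → 2 new (d, e)
  "sofenlinpaso" → prefix "sofenl" already present; 6 new (i, n, p, a, s, o)
  "ludorgal" → prefix "ludor" already present; 3 new (g, a, l)
Total nodes = 7 + 12 + 3 + 6 + 6 + 3 + 3 + 4 + 5 + 6 + 4 + 5 + 2 + 1 + 0 + 6 + 10 + 2 + 2 + 6 + 3 = 96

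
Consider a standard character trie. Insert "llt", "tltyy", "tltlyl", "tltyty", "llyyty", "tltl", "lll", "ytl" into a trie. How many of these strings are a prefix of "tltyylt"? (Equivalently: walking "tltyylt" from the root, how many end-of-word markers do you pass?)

Walk "tltyylt" from the root; an end-of-word marker is hit whenever a stored word is a prefix of "tltyylt".
Prefixes of the query that are stored words: "tltyy"
Count: 1

1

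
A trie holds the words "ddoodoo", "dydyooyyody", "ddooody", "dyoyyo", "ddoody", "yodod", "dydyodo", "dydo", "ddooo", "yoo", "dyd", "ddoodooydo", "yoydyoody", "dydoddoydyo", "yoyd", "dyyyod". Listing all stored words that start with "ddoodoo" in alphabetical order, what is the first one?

ddoodoo

Filter for "ddoodoo…" and sort: "ddoodoo", "ddoodooydo"
The 1st is ddoodoo.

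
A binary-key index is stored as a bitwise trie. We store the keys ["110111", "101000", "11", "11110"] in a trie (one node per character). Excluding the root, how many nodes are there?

Count nodes per top-level branch (shared prefixes stored once):
  '1'-branch (101000, 11, 110111, 11110): 14 nodes
Sum: 14

14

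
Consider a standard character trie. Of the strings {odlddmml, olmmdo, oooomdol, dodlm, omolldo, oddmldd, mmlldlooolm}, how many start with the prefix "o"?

5

Traverse to the node for "o", then collect every word in that subtree.
Words under "o": oddmldd, odlddmml, olmmdo, omolldo, oooomdol
Count: 5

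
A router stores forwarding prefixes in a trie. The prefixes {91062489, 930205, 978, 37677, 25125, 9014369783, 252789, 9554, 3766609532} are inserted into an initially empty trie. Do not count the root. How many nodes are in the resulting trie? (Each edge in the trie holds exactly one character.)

48

For each word, the new-node count is its length minus the longest prefix already in the trie:
  "91062489" → 8 new (9, 1, 0, 6, 2, 4, 8, 9)
  "930205" → prefix "9" already present; 5 new (3, 0, 2, 0, 5)
  "978" → prefix "9" already present; 2 new (7, 8)
  "37677" → 5 new (3, 7, 6, 7, 7)
  "25125" → 5 new (2, 5, 1, 2, 5)
  "9014369783" → prefix "9" already present; 9 new (0, 1, 4, 3, 6, 9, 7, 8, 3)
  "252789" → prefix "25" already present; 4 new (2, 7, 8, 9)
  "9554" → prefix "9" already present; 3 new (5, 5, 4)
  "3766609532" → prefix "376" already present; 7 new (6, 6, 0, 9, 5, 3, 2)
Total nodes = 8 + 5 + 2 + 5 + 5 + 9 + 4 + 3 + 7 = 48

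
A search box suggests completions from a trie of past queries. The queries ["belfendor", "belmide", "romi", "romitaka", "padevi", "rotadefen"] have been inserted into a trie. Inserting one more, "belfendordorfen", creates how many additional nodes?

The longest prefix of "belfendordorfen" already in the trie is "belfendor" (length 9).
So 15 − 9 = 6 new nodes.

6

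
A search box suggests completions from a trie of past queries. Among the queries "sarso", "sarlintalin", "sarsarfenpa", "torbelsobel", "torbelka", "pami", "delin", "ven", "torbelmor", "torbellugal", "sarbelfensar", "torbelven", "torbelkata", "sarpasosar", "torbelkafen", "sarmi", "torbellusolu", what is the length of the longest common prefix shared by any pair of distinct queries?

8

Equivalently: take the maximum, over all pairs, of their longest common prefix length.
"torbelka" and "torbelkafen" agree on "torbelka" (8 characters) before diverging; nothing deeper is shared.
Longest shared-prefix length: 8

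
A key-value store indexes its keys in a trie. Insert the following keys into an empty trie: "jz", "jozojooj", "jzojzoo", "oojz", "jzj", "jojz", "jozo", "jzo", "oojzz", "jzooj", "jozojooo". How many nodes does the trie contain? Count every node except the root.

25

Trie structure (* marks end of a word):
(root)
├─ j
│  ├─ o
│  │  ├─ j
│  │  │  └─ z *
│  │  └─ z
│  │     └─ o *
│  │        └─ j
│  │           └─ o
│  │              └─ o
│  │                 ├─ j *
│  │                 └─ o *
│  └─ z *
│     ├─ j *
│     └─ o *
│        ├─ j
│        │  └─ z
│        │     └─ o
│        │        └─ o *
│        └─ o
│           └─ j *
└─ o
   └─ o
      └─ j
         └─ z *
            └─ z *
Counting every labelled node above: 25.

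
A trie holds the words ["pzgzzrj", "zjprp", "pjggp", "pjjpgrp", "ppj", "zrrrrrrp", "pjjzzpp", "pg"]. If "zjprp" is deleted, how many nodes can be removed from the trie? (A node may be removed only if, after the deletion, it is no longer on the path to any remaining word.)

Walk "zjprp" from the leaf back toward the root, removing each node that no remaining word uses.
The suffix "jprp" (4 nodes) is used only by "zjprp"; the node for "z" still has the child "r", so pruning stops there.
Nodes removed: 4

4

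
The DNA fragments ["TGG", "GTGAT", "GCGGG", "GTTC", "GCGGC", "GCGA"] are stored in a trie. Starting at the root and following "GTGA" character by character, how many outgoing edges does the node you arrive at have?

Walk "GTGA" from the root, arriving at one node.
Characters that immediately follow "GTGA" among the stored strings: {T}.
That node has 1 child edge.

1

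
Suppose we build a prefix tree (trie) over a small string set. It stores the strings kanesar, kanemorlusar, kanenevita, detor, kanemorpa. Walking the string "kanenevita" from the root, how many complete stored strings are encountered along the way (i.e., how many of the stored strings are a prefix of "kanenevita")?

1

Walk "kanenevita" from the root; an end-of-word marker is hit whenever a stored word is a prefix of "kanenevita".
Prefixes of the query that are stored words: "kanenevita"
Count: 1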